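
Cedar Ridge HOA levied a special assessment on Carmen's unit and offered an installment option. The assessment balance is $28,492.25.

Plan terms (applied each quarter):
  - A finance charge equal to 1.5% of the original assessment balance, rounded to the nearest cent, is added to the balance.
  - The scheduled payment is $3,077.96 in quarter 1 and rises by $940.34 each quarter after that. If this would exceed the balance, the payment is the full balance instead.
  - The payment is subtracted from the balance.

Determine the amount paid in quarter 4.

$5,898.98

Quarter 1: $28,492.25 +$427.38 interest = $28,919.63; pay $3,077.96 → $25,841.67
Quarter 2: $25,841.67 +$427.38 interest = $26,269.05; pay $4,018.30 → $22,250.75
Quarter 3: $22,250.75 +$427.38 interest = $22,678.13; pay $4,958.64 → $17,719.49
Quarter 4: $17,719.49 +$427.38 interest = $18,146.87; pay $5,898.98 → $12,247.89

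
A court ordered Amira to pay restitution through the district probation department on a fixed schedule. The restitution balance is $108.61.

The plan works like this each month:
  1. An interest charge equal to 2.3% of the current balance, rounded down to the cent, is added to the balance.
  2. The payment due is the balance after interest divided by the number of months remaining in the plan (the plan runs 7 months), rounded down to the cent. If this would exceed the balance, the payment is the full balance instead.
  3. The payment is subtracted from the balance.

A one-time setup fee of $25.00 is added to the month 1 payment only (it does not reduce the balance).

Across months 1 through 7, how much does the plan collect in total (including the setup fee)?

Month 1: $108.61 +$2.49 interest = $111.10; pay $15.87 (+ $25.00 fee) → $95.23
Month 2: $95.23 +$2.19 interest = $97.42; pay $16.23 → $81.19
Month 3: $81.19 +$1.86 interest = $83.05; pay $16.61 → $66.44
Month 4: $66.44 +$1.52 interest = $67.96; pay $16.99 → $50.97
Month 5: $50.97 +$1.17 interest = $52.14; pay $17.38 → $34.76
Month 6: $34.76 +$0.79 interest = $35.55; pay $17.77 → $17.78
Month 7: $17.78 +$0.40 interest = $18.18; pay $18.18 → $0.00
Total paid: $144.03

$144.03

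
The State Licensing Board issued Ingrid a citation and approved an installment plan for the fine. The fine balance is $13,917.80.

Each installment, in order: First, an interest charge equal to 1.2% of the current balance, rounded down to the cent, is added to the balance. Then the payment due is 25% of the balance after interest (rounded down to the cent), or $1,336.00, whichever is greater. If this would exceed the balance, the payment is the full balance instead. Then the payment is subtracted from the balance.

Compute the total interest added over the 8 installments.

$591.74

Installment 1: $13,917.80 +$167.01 interest = $14,084.81; pay $3,521.20 → $10,563.61
Installment 2: $10,563.61 +$126.76 interest = $10,690.37; pay $2,672.59 → $8,017.78
Installment 3: $8,017.78 +$96.21 interest = $8,113.99; pay $2,028.49 → $6,085.50
Installment 4: $6,085.50 +$73.02 interest = $6,158.52; pay $1,539.63 → $4,618.89
Installment 5: $4,618.89 +$55.42 interest = $4,674.31; pay $1,336.00 → $3,338.31
Installment 6: $3,338.31 +$40.05 interest = $3,378.36; pay $1,336.00 → $2,042.36
Installment 7: $2,042.36 +$24.50 interest = $2,066.86; pay $1,336.00 → $730.86
Installment 8: $730.86 +$8.77 interest = $739.63; pay $739.63 → $0.00
Total interest: $167.01 + $126.76 + $96.21 + $73.02 + $55.42 + $40.05 + $24.50 + $8.77 = $591.74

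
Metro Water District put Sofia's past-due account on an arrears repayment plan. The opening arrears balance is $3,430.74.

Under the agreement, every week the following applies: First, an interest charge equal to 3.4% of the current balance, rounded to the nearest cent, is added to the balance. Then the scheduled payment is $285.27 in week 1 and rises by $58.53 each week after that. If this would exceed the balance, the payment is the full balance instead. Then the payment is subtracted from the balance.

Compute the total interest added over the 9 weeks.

Week 1: opening $3,430.74; interest $116.65 → $3,547.39; payment $285.27; balance $3,262.12
Week 2: opening $3,262.12; interest $110.91 → $3,373.03; payment $343.80; balance $3,029.23
Week 3: opening $3,029.23; interest $102.99 → $3,132.22; payment $402.33; balance $2,729.89
Week 4: opening $2,729.89; interest $92.82 → $2,822.71; payment $460.86; balance $2,361.85
Week 5: opening $2,361.85; interest $80.30 → $2,442.15; payment $519.39; balance $1,922.76
Week 6: opening $1,922.76; interest $65.37 → $1,988.13; payment $577.92; balance $1,410.21
Week 7: opening $1,410.21; interest $47.95 → $1,458.16; payment $636.45; balance $821.71
Week 8: opening $821.71; interest $27.94 → $849.65; payment $694.98; balance $154.67
Week 9: opening $154.67; interest $5.26 → $159.93; payment $159.93; balance $0.00
Total interest: $116.65 + $110.91 + $102.99 + $92.82 + $80.30 + $65.37 + $47.95 + $27.94 + $5.26 = $650.19

$650.19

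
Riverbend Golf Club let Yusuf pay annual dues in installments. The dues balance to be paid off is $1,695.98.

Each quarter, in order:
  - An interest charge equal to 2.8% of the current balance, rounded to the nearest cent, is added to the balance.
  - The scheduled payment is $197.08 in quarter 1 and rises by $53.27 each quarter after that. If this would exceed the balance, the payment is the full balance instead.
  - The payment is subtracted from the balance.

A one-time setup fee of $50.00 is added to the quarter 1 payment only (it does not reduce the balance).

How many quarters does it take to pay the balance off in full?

6

Quarter 1: opening $1,695.98; interest $47.49 → $1,743.47; payment $197.08 (+ $50.00 fee); balance $1,546.39
Quarter 2: opening $1,546.39; interest $43.30 → $1,589.69; payment $250.35; balance $1,339.34
Quarter 3: opening $1,339.34; interest $37.50 → $1,376.84; payment $303.62; balance $1,073.22
Quarter 4: opening $1,073.22; interest $30.05 → $1,103.27; payment $356.89; balance $746.38
Quarter 5: opening $746.38; interest $20.90 → $767.28; payment $410.16; balance $357.12
Quarter 6: opening $357.12; interest $10.00 → $367.12; payment $367.12; balance $0.00
Balance reaches $0.00 in quarter 6.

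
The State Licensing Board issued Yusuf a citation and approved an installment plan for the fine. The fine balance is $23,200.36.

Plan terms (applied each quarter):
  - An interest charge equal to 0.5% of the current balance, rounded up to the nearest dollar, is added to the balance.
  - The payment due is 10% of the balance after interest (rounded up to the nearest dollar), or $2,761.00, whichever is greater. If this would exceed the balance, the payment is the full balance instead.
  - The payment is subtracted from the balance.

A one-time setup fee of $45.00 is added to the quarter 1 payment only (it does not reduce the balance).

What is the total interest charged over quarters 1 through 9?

# | Opening | Interest | Payment | Fee | End bal
1 | $23,200.36 | $117.00 | $2,761.00 | $45.00 | $20,556.36
2 | $20,556.36 | $103.00 | $2,761.00 | — | $17,898.36
3 | $17,898.36 | $90.00 | $2,761.00 | — | $15,227.36
4 | $15,227.36 | $77.00 | $2,761.00 | — | $12,543.36
5 | $12,543.36 | $63.00 | $2,761.00 | — | $9,845.36
6 | $9,845.36 | $50.00 | $2,761.00 | — | $7,134.36
7 | $7,134.36 | $36.00 | $2,761.00 | — | $4,409.36
8 | $4,409.36 | $23.00 | $2,761.00 | — | $1,671.36
9 | $1,671.36 | $9.00 | $1,680.36 | — | $0.00
Total interest: $117.00 + $103.00 + $90.00 + $77.00 + $63.00 + $50.00 + $36.00 + $23.00 + $9.00 = $568.00

$568.00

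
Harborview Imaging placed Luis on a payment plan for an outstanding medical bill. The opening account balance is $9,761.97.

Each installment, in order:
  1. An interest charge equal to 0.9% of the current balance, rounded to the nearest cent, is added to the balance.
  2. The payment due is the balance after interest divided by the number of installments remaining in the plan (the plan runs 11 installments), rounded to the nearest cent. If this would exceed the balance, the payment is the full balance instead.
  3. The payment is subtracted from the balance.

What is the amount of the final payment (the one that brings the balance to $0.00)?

$979.38

# | Opening | Interest | Payment | End bal
1 | $9,761.97 | $87.86 | $895.44 | $8,954.39
2 | $8,954.39 | $80.59 | $903.50 | $8,131.48
3 | $8,131.48 | $73.18 | $911.63 | $7,293.03
4 | $7,293.03 | $65.64 | $919.83 | $6,438.84
5 | $6,438.84 | $57.95 | $928.11 | $5,568.68
6 | $5,568.68 | $50.12 | $936.47 | $4,682.33
7 | $4,682.33 | $42.14 | $944.89 | $3,779.58
8 | $3,779.58 | $34.02 | $953.40 | $2,860.20
9 | $2,860.20 | $25.74 | $961.98 | $1,923.96
10 | $1,923.96 | $17.32 | $970.64 | $970.64
11 | $970.64 | $8.74 | $979.38 | $0.00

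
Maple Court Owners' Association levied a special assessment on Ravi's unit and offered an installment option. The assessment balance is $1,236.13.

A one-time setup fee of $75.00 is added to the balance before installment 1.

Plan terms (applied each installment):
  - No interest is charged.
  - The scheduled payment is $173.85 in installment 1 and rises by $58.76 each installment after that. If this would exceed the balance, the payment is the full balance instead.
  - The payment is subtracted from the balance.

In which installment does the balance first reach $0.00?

Installment 1: opening $1,311.13; payment $173.85; balance $1,137.28
Installment 2: opening $1,137.28; payment $232.61; balance $904.67
Installment 3: opening $904.67; payment $291.37; balance $613.30
Installment 4: opening $613.30; payment $350.13; balance $263.17
Installment 5: opening $263.17; payment $263.17; balance $0.00
Balance reaches $0.00 in installment 5.

5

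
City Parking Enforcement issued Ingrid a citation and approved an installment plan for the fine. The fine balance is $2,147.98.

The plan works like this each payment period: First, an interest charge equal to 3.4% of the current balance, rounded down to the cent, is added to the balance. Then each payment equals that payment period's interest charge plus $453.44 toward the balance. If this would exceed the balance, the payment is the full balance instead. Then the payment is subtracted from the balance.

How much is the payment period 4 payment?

$480.22

Payment period 1: opening $2,147.98; interest $73.03 → $2,221.01; payment $526.47; balance $1,694.54
Payment period 2: opening $1,694.54; interest $57.61 → $1,752.15; payment $511.05; balance $1,241.10
Payment period 3: opening $1,241.10; interest $42.19 → $1,283.29; payment $495.63; balance $787.66
Payment period 4: opening $787.66; interest $26.78 → $814.44; payment $480.22; balance $334.22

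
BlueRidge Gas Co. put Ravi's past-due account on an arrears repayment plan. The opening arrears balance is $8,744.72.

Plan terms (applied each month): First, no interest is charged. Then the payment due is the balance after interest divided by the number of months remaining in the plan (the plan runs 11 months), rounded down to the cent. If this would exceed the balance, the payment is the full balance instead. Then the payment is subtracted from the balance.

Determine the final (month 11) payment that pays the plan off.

$794.98

Month 1: $8,744.72 − $794.97 → $7,949.75
Month 2: $7,949.75 − $794.97 → $7,154.78
Month 3: $7,154.78 − $794.97 → $6,359.81
Month 4: $6,359.81 − $794.97 → $5,564.84
Month 5: $5,564.84 − $794.97 → $4,769.87
Month 6: $4,769.87 − $794.97 → $3,974.90
Month 7: $3,974.90 − $794.98 → $3,179.92
Month 8: $3,179.92 − $794.98 → $2,384.94
Month 9: $2,384.94 − $794.98 → $1,589.96
Month 10: $1,589.96 − $794.98 → $794.98
Month 11: $794.98 − $794.98 → $0.00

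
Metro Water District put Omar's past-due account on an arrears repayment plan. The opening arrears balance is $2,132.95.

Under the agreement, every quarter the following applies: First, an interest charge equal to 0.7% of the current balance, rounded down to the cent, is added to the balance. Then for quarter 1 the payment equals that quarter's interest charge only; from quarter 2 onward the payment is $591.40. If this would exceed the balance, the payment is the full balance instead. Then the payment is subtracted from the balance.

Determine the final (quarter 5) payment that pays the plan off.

Quarter 1: opening $2,132.95; interest $14.93 → $2,147.88; payment $14.93; balance $2,132.95
Quarter 2: opening $2,132.95; interest $14.93 → $2,147.88; payment $591.40; balance $1,556.48
Quarter 3: opening $1,556.48; interest $10.89 → $1,567.37; payment $591.40; balance $975.97
Quarter 4: opening $975.97; interest $6.83 → $982.80; payment $591.40; balance $391.40
Quarter 5: opening $391.40; interest $2.73 → $394.13; payment $394.13; balance $0.00

$394.13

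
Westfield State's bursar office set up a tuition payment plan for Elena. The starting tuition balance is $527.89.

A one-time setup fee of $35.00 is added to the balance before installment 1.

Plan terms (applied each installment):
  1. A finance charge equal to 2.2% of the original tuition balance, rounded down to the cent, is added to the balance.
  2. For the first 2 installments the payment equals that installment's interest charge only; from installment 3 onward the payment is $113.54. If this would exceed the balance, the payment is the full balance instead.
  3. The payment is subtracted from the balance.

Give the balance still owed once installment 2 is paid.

$562.89

Installment 1: $562.89 +$11.61 interest = $574.50; pay $11.61 → $562.89
Installment 2: $562.89 +$11.61 interest = $574.50; pay $11.61 → $562.89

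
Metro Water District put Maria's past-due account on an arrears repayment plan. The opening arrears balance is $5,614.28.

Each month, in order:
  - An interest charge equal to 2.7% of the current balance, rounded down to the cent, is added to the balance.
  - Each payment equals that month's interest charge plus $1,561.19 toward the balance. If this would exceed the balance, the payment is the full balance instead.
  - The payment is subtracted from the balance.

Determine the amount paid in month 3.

Month 1: $5,614.28 +$151.58 interest = $5,765.86; pay $1,712.77 → $4,053.09
Month 2: $4,053.09 +$109.43 interest = $4,162.52; pay $1,670.62 → $2,491.90
Month 3: $2,491.90 +$67.28 interest = $2,559.18; pay $1,628.47 → $930.71

$1,628.47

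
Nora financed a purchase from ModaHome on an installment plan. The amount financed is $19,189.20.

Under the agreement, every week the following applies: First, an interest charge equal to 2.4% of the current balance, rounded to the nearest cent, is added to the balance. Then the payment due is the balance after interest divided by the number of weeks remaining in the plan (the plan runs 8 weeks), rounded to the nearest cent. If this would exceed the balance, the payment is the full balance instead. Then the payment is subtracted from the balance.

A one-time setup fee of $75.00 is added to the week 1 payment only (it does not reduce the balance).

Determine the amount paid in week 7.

# | Opening | Interest | Payment | Fee | End bal
1 | $19,189.20 | $460.54 | $2,456.22 | $75.00 | $17,193.52
2 | $17,193.52 | $412.64 | $2,515.17 | — | $15,090.99
3 | $15,090.99 | $362.18 | $2,575.53 | — | $12,877.64
4 | $12,877.64 | $309.06 | $2,637.34 | — | $10,549.36
5 | $10,549.36 | $253.18 | $2,700.64 | — | $8,101.90
6 | $8,101.90 | $194.45 | $2,765.45 | — | $5,530.90
7 | $5,530.90 | $132.74 | $2,831.82 | — | $2,831.82

$2,831.82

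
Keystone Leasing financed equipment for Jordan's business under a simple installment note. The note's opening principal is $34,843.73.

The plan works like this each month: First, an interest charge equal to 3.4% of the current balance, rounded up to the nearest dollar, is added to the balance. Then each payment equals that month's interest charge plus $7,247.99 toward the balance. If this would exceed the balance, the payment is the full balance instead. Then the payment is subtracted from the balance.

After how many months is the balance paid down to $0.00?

5

Month 1: $34,843.73 +$1,185.00 interest = $36,028.73; pay $8,432.99 → $27,595.74
Month 2: $27,595.74 +$939.00 interest = $28,534.74; pay $8,186.99 → $20,347.75
Month 3: $20,347.75 +$692.00 interest = $21,039.75; pay $7,939.99 → $13,099.76
Month 4: $13,099.76 +$446.00 interest = $13,545.76; pay $7,693.99 → $5,851.77
Month 5: $5,851.77 +$199.00 interest = $6,050.77; pay $6,050.77 → $0.00
Balance reaches $0.00 in month 5.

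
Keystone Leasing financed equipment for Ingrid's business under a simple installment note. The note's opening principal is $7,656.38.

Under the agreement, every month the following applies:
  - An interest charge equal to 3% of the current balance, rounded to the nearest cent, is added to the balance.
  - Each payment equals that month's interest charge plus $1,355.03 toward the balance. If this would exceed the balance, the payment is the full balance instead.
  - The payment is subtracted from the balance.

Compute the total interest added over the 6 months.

$768.39

Month 1: $7,656.38 +$229.69 interest = $7,886.07; pay $1,584.72 → $6,301.35
Month 2: $6,301.35 +$189.04 interest = $6,490.39; pay $1,544.07 → $4,946.32
Month 3: $4,946.32 +$148.39 interest = $5,094.71; pay $1,503.42 → $3,591.29
Month 4: $3,591.29 +$107.74 interest = $3,699.03; pay $1,462.77 → $2,236.26
Month 5: $2,236.26 +$67.09 interest = $2,303.35; pay $1,422.12 → $881.23
Month 6: $881.23 +$26.44 interest = $907.67; pay $907.67 → $0.00
Total interest: $229.69 + $189.04 + $148.39 + $107.74 + $67.09 + $26.44 = $768.39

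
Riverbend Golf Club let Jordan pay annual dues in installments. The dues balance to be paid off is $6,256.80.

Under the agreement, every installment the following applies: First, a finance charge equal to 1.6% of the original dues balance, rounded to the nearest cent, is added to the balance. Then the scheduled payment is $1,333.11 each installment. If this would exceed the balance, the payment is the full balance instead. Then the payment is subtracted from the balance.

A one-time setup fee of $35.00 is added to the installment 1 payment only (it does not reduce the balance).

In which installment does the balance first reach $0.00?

# | Opening | Interest | Payment | Fee | End bal
1 | $6,256.80 | $100.11 | $1,333.11 | $35.00 | $5,023.80
2 | $5,023.80 | $100.11 | $1,333.11 | — | $3,790.80
3 | $3,790.80 | $100.11 | $1,333.11 | — | $2,557.80
4 | $2,557.80 | $100.11 | $1,333.11 | — | $1,324.80
5 | $1,324.80 | $100.11 | $1,333.11 | — | $91.80
6 | $91.80 | $100.11 | $191.91 | — | $0.00
Balance reaches $0.00 in installment 6.

6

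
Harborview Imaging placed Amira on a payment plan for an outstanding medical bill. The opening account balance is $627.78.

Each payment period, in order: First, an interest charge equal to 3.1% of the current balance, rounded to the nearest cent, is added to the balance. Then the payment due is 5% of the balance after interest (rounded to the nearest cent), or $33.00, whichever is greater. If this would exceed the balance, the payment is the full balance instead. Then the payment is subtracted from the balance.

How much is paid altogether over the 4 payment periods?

$132.00

Payment period 1: $627.78 +$19.46 interest = $647.24; pay $33.00 → $614.24
Payment period 2: $614.24 +$19.04 interest = $633.28; pay $33.00 → $600.28
Payment period 3: $600.28 +$18.61 interest = $618.89; pay $33.00 → $585.89
Payment period 4: $585.89 +$18.16 interest = $604.05; pay $33.00 → $571.05
Total paid: $132.00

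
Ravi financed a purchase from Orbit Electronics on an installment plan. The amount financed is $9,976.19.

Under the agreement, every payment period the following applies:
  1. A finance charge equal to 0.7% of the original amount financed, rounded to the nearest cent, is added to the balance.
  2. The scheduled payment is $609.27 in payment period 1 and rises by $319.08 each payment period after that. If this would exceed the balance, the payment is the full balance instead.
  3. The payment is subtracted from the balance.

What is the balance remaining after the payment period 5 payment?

Payment period 1: opening $9,976.19; interest $69.83 → $10,046.02; payment $609.27; balance $9,436.75
Payment period 2: opening $9,436.75; interest $69.83 → $9,506.58; payment $928.35; balance $8,578.23
Payment period 3: opening $8,578.23; interest $69.83 → $8,648.06; payment $1,247.43; balance $7,400.63
Payment period 4: opening $7,400.63; interest $69.83 → $7,470.46; payment $1,566.51; balance $5,903.95
Payment period 5: opening $5,903.95; interest $69.83 → $5,973.78; payment $1,885.59; balance $4,088.19

$4,088.19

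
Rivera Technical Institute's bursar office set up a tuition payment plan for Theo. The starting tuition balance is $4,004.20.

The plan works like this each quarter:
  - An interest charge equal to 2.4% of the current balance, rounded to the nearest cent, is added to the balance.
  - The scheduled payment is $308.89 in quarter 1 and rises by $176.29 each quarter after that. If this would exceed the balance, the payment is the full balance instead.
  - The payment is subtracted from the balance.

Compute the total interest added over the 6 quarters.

Quarter 1: opening $4,004.20; interest $96.10 → $4,100.30; payment $308.89; balance $3,791.41
Quarter 2: opening $3,791.41; interest $90.99 → $3,882.40; payment $485.18; balance $3,397.22
Quarter 3: opening $3,397.22; interest $81.53 → $3,478.75; payment $661.47; balance $2,817.28
Quarter 4: opening $2,817.28; interest $67.61 → $2,884.89; payment $837.76; balance $2,047.13
Quarter 5: opening $2,047.13; interest $49.13 → $2,096.26; payment $1,014.05; balance $1,082.21
Quarter 6: opening $1,082.21; interest $25.97 → $1,108.18; payment $1,108.18; balance $0.00
Total interest: $96.10 + $90.99 + $81.53 + $67.61 + $49.13 + $25.97 = $411.33

$411.33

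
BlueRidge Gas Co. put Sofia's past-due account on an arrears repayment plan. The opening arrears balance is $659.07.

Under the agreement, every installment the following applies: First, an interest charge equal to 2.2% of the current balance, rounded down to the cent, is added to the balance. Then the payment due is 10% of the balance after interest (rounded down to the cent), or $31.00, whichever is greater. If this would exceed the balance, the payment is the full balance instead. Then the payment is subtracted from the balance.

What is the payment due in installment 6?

Installment 1: $659.07 +$14.49 interest = $673.56; pay $67.35 → $606.21
Installment 2: $606.21 +$13.33 interest = $619.54; pay $61.95 → $557.59
Installment 3: $557.59 +$12.26 interest = $569.85; pay $56.98 → $512.87
Installment 4: $512.87 +$11.28 interest = $524.15; pay $52.41 → $471.74
Installment 5: $471.74 +$10.37 interest = $482.11; pay $48.21 → $433.90
Installment 6: $433.90 +$9.54 interest = $443.44; pay $44.34 → $399.10

$44.34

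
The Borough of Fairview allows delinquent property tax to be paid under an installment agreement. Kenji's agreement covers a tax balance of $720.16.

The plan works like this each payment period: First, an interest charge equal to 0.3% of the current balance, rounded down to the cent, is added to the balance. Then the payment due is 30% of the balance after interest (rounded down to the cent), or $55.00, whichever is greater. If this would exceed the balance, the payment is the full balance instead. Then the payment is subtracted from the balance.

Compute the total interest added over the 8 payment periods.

Payment period 1: $720.16 +$2.16 interest = $722.32; pay $216.69 → $505.63
Payment period 2: $505.63 +$1.51 interest = $507.14; pay $152.14 → $355.00
Payment period 3: $355.00 +$1.06 interest = $356.06; pay $106.81 → $249.25
Payment period 4: $249.25 +$0.74 interest = $249.99; pay $74.99 → $175.00
Payment period 5: $175.00 +$0.52 interest = $175.52; pay $55.00 → $120.52
Payment period 6: $120.52 +$0.36 interest = $120.88; pay $55.00 → $65.88
Payment period 7: $65.88 +$0.19 interest = $66.07; pay $55.00 → $11.07
Payment period 8: $11.07 +$0.03 interest = $11.10; pay $11.10 → $0.00
Total interest: $2.16 + $1.51 + $1.06 + $0.74 + $0.52 + $0.36 + $0.19 + $0.03 = $6.57

$6.57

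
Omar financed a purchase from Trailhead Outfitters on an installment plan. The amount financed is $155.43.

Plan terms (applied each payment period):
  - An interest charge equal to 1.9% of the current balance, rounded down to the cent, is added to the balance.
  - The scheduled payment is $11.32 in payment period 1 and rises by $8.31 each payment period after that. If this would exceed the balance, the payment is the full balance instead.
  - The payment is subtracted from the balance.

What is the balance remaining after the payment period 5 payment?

Payment period 1: opening $155.43; interest $2.95 → $158.38; payment $11.32; balance $147.06
Payment period 2: opening $147.06; interest $2.79 → $149.85; payment $19.63; balance $130.22
Payment period 3: opening $130.22; interest $2.47 → $132.69; payment $27.94; balance $104.75
Payment period 4: opening $104.75; interest $1.99 → $106.74; payment $36.25; balance $70.49
Payment period 5: opening $70.49; interest $1.33 → $71.82; payment $44.56; balance $27.26

$27.26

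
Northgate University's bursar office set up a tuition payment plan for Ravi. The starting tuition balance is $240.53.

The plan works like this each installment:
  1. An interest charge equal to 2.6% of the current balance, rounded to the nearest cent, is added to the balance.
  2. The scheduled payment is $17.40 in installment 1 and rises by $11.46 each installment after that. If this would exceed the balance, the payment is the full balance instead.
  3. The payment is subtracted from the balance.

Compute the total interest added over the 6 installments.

$26.94

Installment 1: $240.53 +$6.25 interest = $246.78; pay $17.40 → $229.38
Installment 2: $229.38 +$5.96 interest = $235.34; pay $28.86 → $206.48
Installment 3: $206.48 +$5.37 interest = $211.85; pay $40.32 → $171.53
Installment 4: $171.53 +$4.46 interest = $175.99; pay $51.78 → $124.21
Installment 5: $124.21 +$3.23 interest = $127.44; pay $63.24 → $64.20
Installment 6: $64.20 +$1.67 interest = $65.87; pay $65.87 → $0.00
Total interest: $6.25 + $5.96 + $5.37 + $4.46 + $3.23 + $1.67 = $26.94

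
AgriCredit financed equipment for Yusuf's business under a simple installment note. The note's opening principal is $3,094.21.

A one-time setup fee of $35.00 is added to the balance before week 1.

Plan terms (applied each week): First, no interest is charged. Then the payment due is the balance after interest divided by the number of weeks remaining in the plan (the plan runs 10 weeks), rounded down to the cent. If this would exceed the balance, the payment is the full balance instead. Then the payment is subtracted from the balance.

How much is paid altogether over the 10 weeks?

$3,129.21

# | Opening | Payment | End bal
1 | $3,129.21 | $312.92 | $2,816.29
2 | $2,816.29 | $312.92 | $2,503.37
3 | $2,503.37 | $312.92 | $2,190.45
4 | $2,190.45 | $312.92 | $1,877.53
5 | $1,877.53 | $312.92 | $1,564.61
6 | $1,564.61 | $312.92 | $1,251.69
7 | $1,251.69 | $312.92 | $938.77
8 | $938.77 | $312.92 | $625.85
9 | $625.85 | $312.92 | $312.93
10 | $312.93 | $312.93 | $0.00
Total paid: $3,129.21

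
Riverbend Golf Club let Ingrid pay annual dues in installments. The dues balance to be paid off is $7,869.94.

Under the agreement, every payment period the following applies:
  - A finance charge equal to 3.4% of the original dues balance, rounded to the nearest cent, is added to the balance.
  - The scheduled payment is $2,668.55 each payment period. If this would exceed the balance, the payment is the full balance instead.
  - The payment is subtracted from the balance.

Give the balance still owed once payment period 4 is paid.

$0.00

# | Opening | Interest | Payment | End bal
1 | $7,869.94 | $267.58 | $2,668.55 | $5,468.97
2 | $5,468.97 | $267.58 | $2,668.55 | $3,068.00
3 | $3,068.00 | $267.58 | $2,668.55 | $667.03
4 | $667.03 | $267.58 | $934.61 | $0.00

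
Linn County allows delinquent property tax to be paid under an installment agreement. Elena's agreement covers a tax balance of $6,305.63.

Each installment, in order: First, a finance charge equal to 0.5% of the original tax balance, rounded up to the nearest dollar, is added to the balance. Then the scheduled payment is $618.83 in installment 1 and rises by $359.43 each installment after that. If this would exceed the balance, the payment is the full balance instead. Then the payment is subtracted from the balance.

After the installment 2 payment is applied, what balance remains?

$4,772.54

Installment 1: opening $6,305.63; interest $32.00 → $6,337.63; payment $618.83; balance $5,718.80
Installment 2: opening $5,718.80; interest $32.00 → $5,750.80; payment $978.26; balance $4,772.54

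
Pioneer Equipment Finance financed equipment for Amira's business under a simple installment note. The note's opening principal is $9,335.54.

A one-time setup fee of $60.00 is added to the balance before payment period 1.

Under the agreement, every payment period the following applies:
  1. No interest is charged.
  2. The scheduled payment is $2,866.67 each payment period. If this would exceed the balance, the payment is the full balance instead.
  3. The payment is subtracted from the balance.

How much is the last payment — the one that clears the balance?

$795.53

Payment period 1: opening $9,395.54; payment $2,866.67; balance $6,528.87
Payment period 2: opening $6,528.87; payment $2,866.67; balance $3,662.20
Payment period 3: opening $3,662.20; payment $2,866.67; balance $795.53
Payment period 4: opening $795.53; payment $795.53; balance $0.00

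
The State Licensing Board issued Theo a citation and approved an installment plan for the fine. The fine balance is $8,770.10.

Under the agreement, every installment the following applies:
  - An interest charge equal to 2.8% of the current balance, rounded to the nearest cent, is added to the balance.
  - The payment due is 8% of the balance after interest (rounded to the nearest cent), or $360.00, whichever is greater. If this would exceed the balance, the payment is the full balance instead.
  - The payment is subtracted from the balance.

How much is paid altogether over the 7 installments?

Installment 1: $8,770.10 +$245.56 interest = $9,015.66; pay $721.25 → $8,294.41
Installment 2: $8,294.41 +$232.24 interest = $8,526.65; pay $682.13 → $7,844.52
Installment 3: $7,844.52 +$219.65 interest = $8,064.17; pay $645.13 → $7,419.04
Installment 4: $7,419.04 +$207.73 interest = $7,626.77; pay $610.14 → $7,016.63
Installment 5: $7,016.63 +$196.47 interest = $7,213.10; pay $577.05 → $6,636.05
Installment 6: $6,636.05 +$185.81 interest = $6,821.86; pay $545.75 → $6,276.11
Installment 7: $6,276.11 +$175.73 interest = $6,451.84; pay $516.15 → $5,935.69
Total paid: $4,297.60

$4,297.60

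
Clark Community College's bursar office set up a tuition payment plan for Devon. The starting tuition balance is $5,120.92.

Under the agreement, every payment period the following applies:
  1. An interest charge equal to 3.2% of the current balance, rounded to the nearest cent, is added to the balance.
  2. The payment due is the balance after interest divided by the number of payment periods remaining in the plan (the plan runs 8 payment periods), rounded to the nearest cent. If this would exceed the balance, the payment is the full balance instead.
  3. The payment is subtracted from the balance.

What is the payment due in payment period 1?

Payment period 1: opening $5,120.92; interest $163.87 → $5,284.79; payment $660.60; balance $4,624.19

$660.60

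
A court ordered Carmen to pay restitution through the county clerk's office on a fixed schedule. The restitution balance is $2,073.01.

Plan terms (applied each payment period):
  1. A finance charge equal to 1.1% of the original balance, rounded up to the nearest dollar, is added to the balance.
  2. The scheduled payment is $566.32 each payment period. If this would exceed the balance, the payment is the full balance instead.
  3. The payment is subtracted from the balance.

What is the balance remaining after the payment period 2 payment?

$986.37

# | Opening | Interest | Payment | End bal
1 | $2,073.01 | $23.00 | $566.32 | $1,529.69
2 | $1,529.69 | $23.00 | $566.32 | $986.37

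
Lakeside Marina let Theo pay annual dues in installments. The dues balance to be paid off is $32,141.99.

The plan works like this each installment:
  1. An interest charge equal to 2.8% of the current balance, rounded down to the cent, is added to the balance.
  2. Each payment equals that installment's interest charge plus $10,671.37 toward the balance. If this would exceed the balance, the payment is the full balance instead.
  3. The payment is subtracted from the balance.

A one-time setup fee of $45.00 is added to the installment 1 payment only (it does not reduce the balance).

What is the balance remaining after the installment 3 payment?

$127.88

Installment 1: $32,141.99 +$899.97 interest = $33,041.96; pay $11,571.34 (+ $45.00 fee) → $21,470.62
Installment 2: $21,470.62 +$601.17 interest = $22,071.79; pay $11,272.54 → $10,799.25
Installment 3: $10,799.25 +$302.37 interest = $11,101.62; pay $10,973.74 → $127.88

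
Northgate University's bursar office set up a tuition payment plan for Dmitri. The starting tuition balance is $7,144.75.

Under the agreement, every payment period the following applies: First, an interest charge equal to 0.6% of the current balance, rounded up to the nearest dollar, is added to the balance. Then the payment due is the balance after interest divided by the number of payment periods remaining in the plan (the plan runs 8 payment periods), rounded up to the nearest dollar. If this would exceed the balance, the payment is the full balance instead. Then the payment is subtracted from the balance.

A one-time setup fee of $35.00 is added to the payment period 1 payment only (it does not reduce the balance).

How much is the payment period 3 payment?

Payment period 1: $7,144.75 +$43.00 interest = $7,187.75; pay $899.00 (+ $35.00 fee) → $6,288.75
Payment period 2: $6,288.75 +$38.00 interest = $6,326.75; pay $904.00 → $5,422.75
Payment period 3: $5,422.75 +$33.00 interest = $5,455.75; pay $910.00 → $4,545.75

$910.00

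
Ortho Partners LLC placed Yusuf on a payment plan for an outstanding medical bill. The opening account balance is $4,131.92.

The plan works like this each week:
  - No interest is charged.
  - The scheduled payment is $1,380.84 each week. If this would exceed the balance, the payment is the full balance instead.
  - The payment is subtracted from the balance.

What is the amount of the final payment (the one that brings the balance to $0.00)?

$1,370.24

Week 1: opening $4,131.92; payment $1,380.84; balance $2,751.08
Week 2: opening $2,751.08; payment $1,380.84; balance $1,370.24
Week 3: opening $1,370.24; payment $1,370.24; balance $0.00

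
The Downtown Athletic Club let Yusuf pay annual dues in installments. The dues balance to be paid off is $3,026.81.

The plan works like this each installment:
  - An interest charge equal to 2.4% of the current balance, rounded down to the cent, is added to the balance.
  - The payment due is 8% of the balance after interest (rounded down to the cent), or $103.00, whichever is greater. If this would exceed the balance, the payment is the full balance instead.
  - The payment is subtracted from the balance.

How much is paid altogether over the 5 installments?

# | Opening | Interest | Payment | End bal
1 | $3,026.81 | $72.64 | $247.95 | $2,851.50
2 | $2,851.50 | $68.43 | $233.59 | $2,686.34
3 | $2,686.34 | $64.47 | $220.06 | $2,530.75
4 | $2,530.75 | $60.73 | $207.31 | $2,384.17
5 | $2,384.17 | $57.22 | $195.31 | $2,246.08
Total paid: $1,104.22

$1,104.22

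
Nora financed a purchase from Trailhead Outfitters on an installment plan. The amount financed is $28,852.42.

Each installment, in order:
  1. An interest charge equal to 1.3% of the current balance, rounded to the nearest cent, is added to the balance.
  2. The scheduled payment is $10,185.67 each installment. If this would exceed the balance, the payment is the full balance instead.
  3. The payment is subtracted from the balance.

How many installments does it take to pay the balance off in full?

# | Opening | Interest | Payment | End bal
1 | $28,852.42 | $375.08 | $10,185.67 | $19,041.83
2 | $19,041.83 | $247.54 | $10,185.67 | $9,103.70
3 | $9,103.70 | $118.35 | $9,222.05 | $0.00
Balance reaches $0.00 in installment 3.

3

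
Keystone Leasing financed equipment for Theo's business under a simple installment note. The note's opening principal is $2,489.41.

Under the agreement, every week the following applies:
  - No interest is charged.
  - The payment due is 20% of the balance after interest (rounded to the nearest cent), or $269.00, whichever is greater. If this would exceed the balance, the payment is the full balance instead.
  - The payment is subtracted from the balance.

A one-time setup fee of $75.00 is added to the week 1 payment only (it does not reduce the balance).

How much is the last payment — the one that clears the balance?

Week 1: $2,489.41 − $497.88 (+ $75.00 fee) → $1,991.53
Week 2: $1,991.53 − $398.31 → $1,593.22
Week 3: $1,593.22 − $318.64 → $1,274.58
Week 4: $1,274.58 − $269.00 → $1,005.58
Week 5: $1,005.58 − $269.00 → $736.58
Week 6: $736.58 − $269.00 → $467.58
Week 7: $467.58 − $269.00 → $198.58
Week 8: $198.58 − $198.58 → $0.00

$198.58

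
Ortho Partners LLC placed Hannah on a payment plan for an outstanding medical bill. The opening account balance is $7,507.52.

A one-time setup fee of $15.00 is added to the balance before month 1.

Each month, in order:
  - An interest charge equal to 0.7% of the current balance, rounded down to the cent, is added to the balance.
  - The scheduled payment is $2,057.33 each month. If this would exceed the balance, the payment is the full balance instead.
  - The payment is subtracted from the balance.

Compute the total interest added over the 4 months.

$126.02

Month 1: opening $7,522.52; interest $52.65 → $7,575.17; payment $2,057.33; balance $5,517.84
Month 2: opening $5,517.84; interest $38.62 → $5,556.46; payment $2,057.33; balance $3,499.13
Month 3: opening $3,499.13; interest $24.49 → $3,523.62; payment $2,057.33; balance $1,466.29
Month 4: opening $1,466.29; interest $10.26 → $1,476.55; payment $1,476.55; balance $0.00
Total interest: $52.65 + $38.62 + $24.49 + $10.26 = $126.02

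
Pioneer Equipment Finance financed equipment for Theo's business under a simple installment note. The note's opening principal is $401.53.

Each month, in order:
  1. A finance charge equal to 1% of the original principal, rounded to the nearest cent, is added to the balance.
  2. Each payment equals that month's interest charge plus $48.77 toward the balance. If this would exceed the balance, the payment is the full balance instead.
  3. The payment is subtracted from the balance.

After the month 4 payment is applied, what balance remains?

$206.45

# | Opening | Interest | Payment | End bal
1 | $401.53 | $4.02 | $52.79 | $352.76
2 | $352.76 | $4.02 | $52.79 | $303.99
3 | $303.99 | $4.02 | $52.79 | $255.22
4 | $255.22 | $4.02 | $52.79 | $206.45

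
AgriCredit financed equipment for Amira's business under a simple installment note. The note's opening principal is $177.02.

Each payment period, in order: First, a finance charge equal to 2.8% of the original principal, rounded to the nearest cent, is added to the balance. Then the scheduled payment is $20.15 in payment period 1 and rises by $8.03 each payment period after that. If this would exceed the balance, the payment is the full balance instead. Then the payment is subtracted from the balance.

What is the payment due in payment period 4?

$44.24

Payment period 1: $177.02 +$4.96 interest = $181.98; pay $20.15 → $161.83
Payment period 2: $161.83 +$4.96 interest = $166.79; pay $28.18 → $138.61
Payment period 3: $138.61 +$4.96 interest = $143.57; pay $36.21 → $107.36
Payment period 4: $107.36 +$4.96 interest = $112.32; pay $44.24 → $68.08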